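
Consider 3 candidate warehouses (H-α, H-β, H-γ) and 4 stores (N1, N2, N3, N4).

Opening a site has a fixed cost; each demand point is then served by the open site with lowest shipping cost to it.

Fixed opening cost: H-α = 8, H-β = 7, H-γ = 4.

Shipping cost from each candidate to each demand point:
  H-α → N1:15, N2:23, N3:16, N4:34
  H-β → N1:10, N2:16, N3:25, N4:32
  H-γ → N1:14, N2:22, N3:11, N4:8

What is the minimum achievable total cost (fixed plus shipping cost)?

Open {H-β, H-γ}: assign each demand point to its cheapest open site.
  N1→H-β 10, N2→H-β 16, N3→H-γ 11, N4→H-γ 8
  shipping cost 45, fixed 11 → total 56.
Compare {H-γ}: shipping cost 55 + fixed 4 = 59.
Compare {H-α, H-β, H-γ}: shipping cost 45 + fixed 19 = 64.
Compare {H-α, H-γ}: shipping cost 55 + fixed 12 = 67.
All other subsets cost ≥ 59. Minimum total cost: 56.

56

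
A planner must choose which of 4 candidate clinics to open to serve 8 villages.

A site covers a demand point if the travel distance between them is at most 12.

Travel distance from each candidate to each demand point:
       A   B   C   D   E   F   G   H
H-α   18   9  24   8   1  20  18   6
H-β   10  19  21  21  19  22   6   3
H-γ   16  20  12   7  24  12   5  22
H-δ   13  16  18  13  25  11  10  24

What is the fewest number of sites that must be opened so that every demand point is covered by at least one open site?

3

Coverage sets (demand points within 12 of each site):
  H-α: {B, D, E, H}
  H-β: {A, G, H}
  H-γ: {C, D, F, G}
  H-δ: {F, G}
No 2 sites suffice: every size-2 union leaves at least one demand point uncovered.
But {H-α, H-β, H-γ} covers everything, so the minimum is 3.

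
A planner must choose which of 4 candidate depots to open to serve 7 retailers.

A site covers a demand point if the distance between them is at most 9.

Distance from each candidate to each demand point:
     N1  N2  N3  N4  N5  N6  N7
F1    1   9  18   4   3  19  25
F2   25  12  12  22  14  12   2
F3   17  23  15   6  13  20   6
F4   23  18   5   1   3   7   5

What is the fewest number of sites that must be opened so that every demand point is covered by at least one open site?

Coverage sets (demand points within 9 of each site):
  F1: {N1, N2, N4, N5}
  F2: {N7}
  F3: {N4, N7}
  F4: {N3, N4, N5, N6, N7}
No single site covers all 7 demand points.
But {F1, F4} covers everything, so the minimum is 2.

2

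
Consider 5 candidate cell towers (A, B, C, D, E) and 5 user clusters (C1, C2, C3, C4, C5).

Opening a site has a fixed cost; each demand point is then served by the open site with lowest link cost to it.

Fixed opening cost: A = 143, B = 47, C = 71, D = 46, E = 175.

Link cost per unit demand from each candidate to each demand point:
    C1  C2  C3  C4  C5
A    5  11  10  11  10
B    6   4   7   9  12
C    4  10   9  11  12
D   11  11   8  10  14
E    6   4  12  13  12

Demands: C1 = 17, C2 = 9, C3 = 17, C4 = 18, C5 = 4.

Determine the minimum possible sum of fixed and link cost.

Open {B}: assign each demand point to its cheapest open site.
  C1→B 17×6=102, C2→B 9×4=36, C3→B 17×7=119, C4→B 18×9=162, C5→B 4×12=48
  link cost 467, fixed 47 → total 514.
Compare {B, C}: link cost 433 + fixed 118 = 551.
Compare {B, D}: link cost 467 + fixed 93 = 560.
Compare {B, C, D}: link cost 433 + fixed 164 = 597.
All other subsets cost ≥ 551. Minimum total cost: 514.

514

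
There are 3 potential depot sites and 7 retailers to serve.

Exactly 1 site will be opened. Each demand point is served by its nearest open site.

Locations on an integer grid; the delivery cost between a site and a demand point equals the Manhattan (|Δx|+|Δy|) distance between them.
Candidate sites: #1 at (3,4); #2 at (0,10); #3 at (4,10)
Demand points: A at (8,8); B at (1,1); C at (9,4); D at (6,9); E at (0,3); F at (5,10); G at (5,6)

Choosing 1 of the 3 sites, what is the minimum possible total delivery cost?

Open {#1}.
  A→#1 9, B→#1 5, C→#1 6, D→#1 8, E→#1 4, F→#1 8, G→#1 4  ⇒ total 44.
Compare {#3}: total 49.
Compare {#2}: total 63.

44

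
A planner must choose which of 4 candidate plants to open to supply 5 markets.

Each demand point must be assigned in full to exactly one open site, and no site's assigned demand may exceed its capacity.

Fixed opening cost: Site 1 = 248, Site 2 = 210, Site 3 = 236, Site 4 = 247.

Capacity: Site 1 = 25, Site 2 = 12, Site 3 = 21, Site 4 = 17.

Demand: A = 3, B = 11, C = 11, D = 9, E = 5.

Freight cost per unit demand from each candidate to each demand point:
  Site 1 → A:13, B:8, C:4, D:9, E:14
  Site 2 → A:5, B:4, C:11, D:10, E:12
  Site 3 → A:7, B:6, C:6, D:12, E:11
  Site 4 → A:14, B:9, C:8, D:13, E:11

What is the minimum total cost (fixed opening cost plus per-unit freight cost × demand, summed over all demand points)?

751

Open {Site 1, Site 3}; cheapest assignment that respects the capacities:
  Site 1 (cap 25, load 20): C, D — cost 11×4 + 9×9 = 125
  Site 3 (cap 21, load 19): A, B, E — cost 3×7 + 11×6 + 5×11 = 142
  Shipping 267, fixed 484 → total 751.
  Any other capacity-feasible assignment to {Site 1, Site 3} ships for at least 267.
Compare {Site 1, Site 4}: its best feasible assignment gives total 813.
Compare {Site 1, Site 2, Site 3}: its best feasible assignment gives total 939.
Every other set of open sites that can feasibly serve all demand totals ≥ 813 even under its best assignment. Minimum: 751.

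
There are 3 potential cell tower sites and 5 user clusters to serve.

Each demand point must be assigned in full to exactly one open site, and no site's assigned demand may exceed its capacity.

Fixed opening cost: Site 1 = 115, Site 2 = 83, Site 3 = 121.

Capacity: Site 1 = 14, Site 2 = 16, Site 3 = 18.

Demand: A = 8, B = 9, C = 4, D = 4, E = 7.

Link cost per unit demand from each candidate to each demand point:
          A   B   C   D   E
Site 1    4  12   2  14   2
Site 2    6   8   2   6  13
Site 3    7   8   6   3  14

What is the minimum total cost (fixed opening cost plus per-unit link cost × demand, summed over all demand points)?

451

Open {Site 2, Site 3}; cheapest assignment that respects the capacities:
  Site 2 (cap 16, load 15): A, E — cost 8×6 + 7×13 = 139
  Site 3 (cap 18, load 17): B, C, D — cost 9×8 + 4×6 + 4×3 = 108
  Shipping 247, fixed 204 → total 451.
  Any other capacity-feasible assignment to {Site 2, Site 3} ships for at least 247.
Compare {Site 1, Site 2, Site 3}: its best feasible assignment gives total 473.
Every other set of open sites that can feasibly serve all demand totals ≥ 473 even under its best assignment. Minimum: 451.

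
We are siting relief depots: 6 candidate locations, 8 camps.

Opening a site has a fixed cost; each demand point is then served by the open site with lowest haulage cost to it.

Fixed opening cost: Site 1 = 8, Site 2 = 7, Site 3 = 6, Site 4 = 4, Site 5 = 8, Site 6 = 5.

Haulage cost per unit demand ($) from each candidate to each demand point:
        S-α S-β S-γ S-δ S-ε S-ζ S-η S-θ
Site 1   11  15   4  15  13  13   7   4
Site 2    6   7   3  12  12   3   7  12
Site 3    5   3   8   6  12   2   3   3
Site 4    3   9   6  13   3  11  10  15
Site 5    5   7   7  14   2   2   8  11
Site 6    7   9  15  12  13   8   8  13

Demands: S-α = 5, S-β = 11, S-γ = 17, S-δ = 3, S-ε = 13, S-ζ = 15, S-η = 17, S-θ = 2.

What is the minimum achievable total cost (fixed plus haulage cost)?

Open {Site 2, Site 3, Site 4, Site 5}: assign each demand point to its cheapest open site.
  S-α→Site 4 5×3=15, S-β→Site 3 11×3=33, S-γ→Site 2 17×3=51, S-δ→Site 3 3×6=18, S-ε→Site 5 13×2=26, S-ζ→Site 3 15×2=30, S-η→Site 3 17×3=51, S-θ→Site 3 2×3=6
  haulage cost 230, fixed 25 → total 255.
Compare {Site 2, Site 3, Site 4}: haulage cost 243 + fixed 17 = 260.
Compare {Site 2, Site 3, Site 4, Site 5, Site 6}: haulage cost 230 + fixed 30 = 260.
Compare {Site 2, Site 3, Site 5}: haulage cost 240 + fixed 21 = 261.
All other subsets cost ≥ 260. Minimum total cost: 255.

255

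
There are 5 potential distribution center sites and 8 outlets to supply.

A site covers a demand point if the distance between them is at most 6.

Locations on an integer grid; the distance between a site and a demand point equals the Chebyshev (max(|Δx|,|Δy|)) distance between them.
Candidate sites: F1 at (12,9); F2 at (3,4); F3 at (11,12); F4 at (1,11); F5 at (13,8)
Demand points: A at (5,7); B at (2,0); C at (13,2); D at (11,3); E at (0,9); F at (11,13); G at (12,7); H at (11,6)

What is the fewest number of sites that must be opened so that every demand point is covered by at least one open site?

2

Coverage sets (demand points within 6 of each site):
  F1: {D, F, G, H}
  F2: {A, B, E}
  F3: {A, F, G, H}
  F4: {A, E}
  F5: {C, D, F, G, H}
No single site covers all 8 demand points.
But {F2, F5} covers everything, so the minimum is 2.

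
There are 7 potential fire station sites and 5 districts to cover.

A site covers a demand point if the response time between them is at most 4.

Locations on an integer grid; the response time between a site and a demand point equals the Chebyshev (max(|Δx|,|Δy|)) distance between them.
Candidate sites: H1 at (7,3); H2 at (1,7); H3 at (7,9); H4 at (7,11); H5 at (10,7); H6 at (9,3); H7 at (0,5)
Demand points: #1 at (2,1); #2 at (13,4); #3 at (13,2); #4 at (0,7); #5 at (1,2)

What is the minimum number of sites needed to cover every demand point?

2

Coverage sets (demand points within 4 of each site):
  H1: {}
  H2: {#4}
  H3: {}
  H4: {}
  H5: {#2}
  H6: {#2, #3}
  H7: {#1, #4, #5}
No single site covers all 5 demand points.
But {H6, H7} covers everything, so the minimum is 2.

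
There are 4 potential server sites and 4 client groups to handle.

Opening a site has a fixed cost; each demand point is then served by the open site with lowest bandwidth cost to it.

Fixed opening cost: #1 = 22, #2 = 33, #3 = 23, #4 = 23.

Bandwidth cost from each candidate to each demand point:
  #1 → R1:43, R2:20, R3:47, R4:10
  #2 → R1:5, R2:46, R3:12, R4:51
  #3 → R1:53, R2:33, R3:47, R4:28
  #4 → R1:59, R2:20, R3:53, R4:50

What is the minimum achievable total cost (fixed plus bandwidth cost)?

102

Open {#1, #2}: assign each demand point to its cheapest open site.
  R1→#2 5, R2→#1 20, R3→#2 12, R4→#1 10
  bandwidth cost 47, fixed 55 → total 102.
Compare {#1, #2, #3}: bandwidth cost 47 + fixed 78 = 125.
Compare {#1, #2, #4}: bandwidth cost 47 + fixed 78 = 125.
Compare {#2, #3}: bandwidth cost 78 + fixed 56 = 134.
All other subsets cost ≥ 125. Minimum total cost: 102.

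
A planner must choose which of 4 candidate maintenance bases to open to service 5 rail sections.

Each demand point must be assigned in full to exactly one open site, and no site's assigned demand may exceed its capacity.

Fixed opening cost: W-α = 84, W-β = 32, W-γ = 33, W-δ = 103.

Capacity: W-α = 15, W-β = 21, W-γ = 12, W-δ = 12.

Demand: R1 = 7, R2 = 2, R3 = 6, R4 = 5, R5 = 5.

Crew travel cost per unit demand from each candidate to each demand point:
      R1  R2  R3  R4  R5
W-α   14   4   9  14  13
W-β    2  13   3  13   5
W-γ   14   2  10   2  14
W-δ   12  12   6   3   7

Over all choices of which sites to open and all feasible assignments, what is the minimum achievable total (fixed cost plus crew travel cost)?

Open {W-β, W-γ}; cheapest assignment that respects the capacities:
  W-β (cap 21, load 18): R1, R3, R5 — cost 7×2 + 6×3 + 5×5 = 57
  W-γ (cap 12, load 7): R2, R4 — cost 2×2 + 5×2 = 14
  Shipping 71, fixed 65 → total 136.
  Any other capacity-feasible assignment to {W-β, W-γ} ships for at least 71.
Compare {W-α, W-β, W-γ}: its best feasible assignment gives total 220.
Compare {W-β, W-δ}: its best feasible assignment gives total 231.
Every other set of open sites that can feasibly serve all demand totals ≥ 220 even under its best assignment. Minimum: 136.

136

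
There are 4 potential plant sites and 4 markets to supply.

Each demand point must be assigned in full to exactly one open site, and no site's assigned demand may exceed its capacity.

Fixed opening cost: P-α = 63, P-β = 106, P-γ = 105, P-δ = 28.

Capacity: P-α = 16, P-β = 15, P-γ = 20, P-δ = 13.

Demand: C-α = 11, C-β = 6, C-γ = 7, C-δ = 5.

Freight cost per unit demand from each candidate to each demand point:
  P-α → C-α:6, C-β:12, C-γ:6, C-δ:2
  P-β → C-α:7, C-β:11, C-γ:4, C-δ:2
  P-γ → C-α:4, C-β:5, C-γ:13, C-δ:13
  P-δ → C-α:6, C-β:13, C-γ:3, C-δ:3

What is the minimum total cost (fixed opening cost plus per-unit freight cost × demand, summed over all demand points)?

Open {P-γ, P-δ}; cheapest assignment that respects the capacities:
  P-γ (cap 20, load 17): C-α, C-β — cost 11×4 + 6×5 = 74
  P-δ (cap 13, load 12): C-γ, C-δ — cost 7×3 + 5×3 = 36
  Shipping 110, fixed 133 → total 243.
  Any other capacity-feasible assignment to {P-γ, P-δ} ships for at least 110.
Compare {P-α, P-δ}: its best feasible assignment gives total 266.
Compare {P-α, P-γ}: its best feasible assignment gives total 294.
Every other set of open sites that can feasibly serve all demand totals ≥ 266 even under its best assignment. Minimum: 243.

243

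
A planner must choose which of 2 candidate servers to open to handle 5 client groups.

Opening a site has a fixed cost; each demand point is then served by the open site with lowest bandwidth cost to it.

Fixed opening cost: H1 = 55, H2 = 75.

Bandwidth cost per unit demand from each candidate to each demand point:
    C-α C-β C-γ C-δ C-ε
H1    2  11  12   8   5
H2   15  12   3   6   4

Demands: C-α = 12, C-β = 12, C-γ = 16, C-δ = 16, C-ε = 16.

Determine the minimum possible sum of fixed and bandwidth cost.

Open {H1, H2}: assign each demand point to its cheapest open site.
  C-α→H1 12×2=24, C-β→H1 12×11=132, C-γ→H2 16×3=48, C-δ→H2 16×6=96, C-ε→H2 16×4=64
  bandwidth cost 364, fixed 130 → total 494.
Compare {H2}: bandwidth cost 532 + fixed 75 = 607.
Compare {H1}: bandwidth cost 556 + fixed 55 = 611.

494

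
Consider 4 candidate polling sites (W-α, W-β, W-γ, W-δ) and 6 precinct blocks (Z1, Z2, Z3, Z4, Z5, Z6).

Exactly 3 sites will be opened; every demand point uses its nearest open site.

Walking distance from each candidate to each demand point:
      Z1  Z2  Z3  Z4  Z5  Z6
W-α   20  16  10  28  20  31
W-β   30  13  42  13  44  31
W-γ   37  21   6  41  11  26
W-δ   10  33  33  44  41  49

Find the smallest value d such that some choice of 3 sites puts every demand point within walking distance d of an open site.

26

Open {W-α, W-β, W-γ}.
  Farthest demand point is Z6 at walking distance 26 (to W-γ); all others are ≤ 26.
With {W-β, W-γ, W-δ} the worst case is 26.
With {W-α, W-γ, W-δ} the worst case is 28.
No size-3 selection achieves below 26.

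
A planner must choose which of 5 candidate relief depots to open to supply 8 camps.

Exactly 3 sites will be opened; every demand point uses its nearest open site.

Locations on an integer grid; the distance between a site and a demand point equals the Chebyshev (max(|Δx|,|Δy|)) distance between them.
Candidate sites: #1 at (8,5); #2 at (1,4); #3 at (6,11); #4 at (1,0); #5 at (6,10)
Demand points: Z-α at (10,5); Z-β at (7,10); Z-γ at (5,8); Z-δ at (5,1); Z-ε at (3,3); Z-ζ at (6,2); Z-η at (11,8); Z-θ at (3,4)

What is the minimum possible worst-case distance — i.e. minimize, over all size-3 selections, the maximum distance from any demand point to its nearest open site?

Open {#1, #2, #3}.
  Farthest demand point is Z-δ at distance 4 (to #1); all others are ≤ 4.
With {#1, #2, #5} the worst case is 4.
With {#1, #3, #4} the worst case is 4.
No size-3 selection achieves below 4.

4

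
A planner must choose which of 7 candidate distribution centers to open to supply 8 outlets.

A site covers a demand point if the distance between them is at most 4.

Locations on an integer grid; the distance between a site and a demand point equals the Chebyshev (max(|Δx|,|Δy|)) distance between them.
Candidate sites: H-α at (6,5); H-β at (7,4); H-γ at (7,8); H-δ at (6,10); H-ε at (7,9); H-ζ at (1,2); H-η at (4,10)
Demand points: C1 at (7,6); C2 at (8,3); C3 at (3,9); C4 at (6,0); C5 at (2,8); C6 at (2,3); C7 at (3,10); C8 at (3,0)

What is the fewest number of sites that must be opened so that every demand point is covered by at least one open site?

Coverage sets (demand points within 4 of each site):
  H-α: {C1, C2, C3, C5, C6}
  H-β: {C1, C2, C4, C8}
  H-γ: {C1, C3, C7}
  H-δ: {C1, C3, C5, C7}
  H-ε: {C1, C3, C7}
  H-ζ: {C6, C8}
  H-η: {C1, C3, C5, C7}
No 2 sites suffice: every size-2 union leaves at least one demand point uncovered.
But {H-α, H-β, H-γ} covers everything, so the minimum is 3.

3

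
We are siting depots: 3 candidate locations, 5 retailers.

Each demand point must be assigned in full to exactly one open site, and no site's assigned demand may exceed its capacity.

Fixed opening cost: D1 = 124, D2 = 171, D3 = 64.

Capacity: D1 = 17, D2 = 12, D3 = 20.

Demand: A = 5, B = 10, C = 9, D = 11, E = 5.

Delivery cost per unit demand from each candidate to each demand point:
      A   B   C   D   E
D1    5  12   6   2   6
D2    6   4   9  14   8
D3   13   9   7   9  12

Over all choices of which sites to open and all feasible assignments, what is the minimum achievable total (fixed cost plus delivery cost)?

Open {D1, D2, D3}; cheapest assignment that respects the capacities:
  D1 (cap 17, load 16): A, D — cost 5×5 + 11×2 = 47
  D2 (cap 12, load 10): B — cost 10×4 = 40
  D3 (cap 20, load 14): C, E — cost 9×7 + 5×12 = 123
  Shipping 210, fixed 359 → total 569.
  Any other capacity-feasible assignment to {D1, D2, D3} ships for at least 210.
Total demand is 40 and no other set of sites has combined capacity ≥ 40, so {D1, D2, D3} is the only feasible choice of open sites. Minimum: 569.

569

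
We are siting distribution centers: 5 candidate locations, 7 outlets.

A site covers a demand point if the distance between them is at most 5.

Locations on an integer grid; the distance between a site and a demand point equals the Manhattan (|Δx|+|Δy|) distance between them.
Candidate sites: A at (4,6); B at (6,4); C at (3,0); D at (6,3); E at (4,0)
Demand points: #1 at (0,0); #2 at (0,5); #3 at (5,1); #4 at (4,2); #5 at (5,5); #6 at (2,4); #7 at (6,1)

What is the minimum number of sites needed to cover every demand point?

Coverage sets (demand points within 5 of each site):
  A: {#2, #4, #5, #6}
  B: {#3, #4, #5, #6, #7}
  C: {#1, #3, #4, #6, #7}
  D: {#3, #4, #5, #6, #7}
  E: {#1, #3, #4, #7}
No single site covers all 7 demand points.
But {A, C} covers everything, so the minimum is 2.

2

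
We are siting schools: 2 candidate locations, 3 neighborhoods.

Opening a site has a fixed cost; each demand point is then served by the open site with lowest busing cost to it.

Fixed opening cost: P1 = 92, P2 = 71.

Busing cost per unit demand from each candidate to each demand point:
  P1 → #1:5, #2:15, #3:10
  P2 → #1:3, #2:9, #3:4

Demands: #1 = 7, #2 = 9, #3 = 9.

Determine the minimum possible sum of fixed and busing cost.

209

Open {P2}: assign each demand point to its cheapest open site.
  #1→P2 7×3=21, #2→P2 9×9=81, #3→P2 9×4=36
  busing cost 138, fixed 71 → total 209.
Compare {P1, P2}: busing cost 138 + fixed 163 = 301.
Compare {P1}: busing cost 260 + fixed 92 = 352.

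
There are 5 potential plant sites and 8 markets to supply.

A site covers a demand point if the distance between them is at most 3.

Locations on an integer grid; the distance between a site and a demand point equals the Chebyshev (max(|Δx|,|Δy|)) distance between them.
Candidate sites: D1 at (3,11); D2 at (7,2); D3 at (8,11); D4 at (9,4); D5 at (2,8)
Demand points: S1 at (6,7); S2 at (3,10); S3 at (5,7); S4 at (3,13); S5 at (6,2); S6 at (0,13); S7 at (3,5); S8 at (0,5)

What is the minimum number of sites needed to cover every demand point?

Coverage sets (demand points within 3 of each site):
  D1: {S2, S4, S6}
  D2: {S5}
  D3: {}
  D4: {S1, S5}
  D5: {S2, S3, S7, S8}
No 2 sites suffice: every size-2 union leaves at least one demand point uncovered.
But {D1, D4, D5} covers everything, so the minimum is 3.

3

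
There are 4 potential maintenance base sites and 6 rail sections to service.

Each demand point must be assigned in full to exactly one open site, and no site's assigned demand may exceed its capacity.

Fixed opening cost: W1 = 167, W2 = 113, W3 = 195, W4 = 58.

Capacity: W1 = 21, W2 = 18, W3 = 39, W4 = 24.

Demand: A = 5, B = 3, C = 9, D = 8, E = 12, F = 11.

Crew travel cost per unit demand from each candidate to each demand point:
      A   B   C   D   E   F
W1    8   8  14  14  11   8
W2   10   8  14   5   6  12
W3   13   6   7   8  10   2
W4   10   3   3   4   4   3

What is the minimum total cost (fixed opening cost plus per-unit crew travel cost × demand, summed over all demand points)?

Open {W3, W4}; cheapest assignment that respects the capacities:
  W3 (cap 39, load 24): A, D, F — cost 5×13 + 8×8 + 11×2 = 151
  W4 (cap 24, load 24): B, C, E — cost 3×3 + 9×3 + 12×4 = 84
  Shipping 235, fixed 253 → total 488.
  Any other capacity-feasible assignment to {W3, W4} ships for at least 235.
Compare {W2, W3, W4}: its best feasible assignment gives total 562.
Compare {W1, W2, W4}: its best feasible assignment gives total 590.
Every other set of open sites that can feasibly serve all demand totals ≥ 562 even under its best assignment. Minimum: 488.

488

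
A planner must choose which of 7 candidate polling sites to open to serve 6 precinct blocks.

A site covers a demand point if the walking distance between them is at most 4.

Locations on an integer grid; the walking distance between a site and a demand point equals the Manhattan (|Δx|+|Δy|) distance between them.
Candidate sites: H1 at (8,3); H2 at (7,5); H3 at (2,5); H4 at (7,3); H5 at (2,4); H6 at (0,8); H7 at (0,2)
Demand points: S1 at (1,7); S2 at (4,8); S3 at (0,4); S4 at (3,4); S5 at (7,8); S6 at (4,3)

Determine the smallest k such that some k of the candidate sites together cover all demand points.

3

Coverage sets (demand points within 4 of each site):
  H1: {S6}
  H2: {S5}
  H3: {S1, S3, S4, S6}
  H4: {S6}
  H5: {S1, S3, S4, S6}
  H6: {S1, S2, S3}
  H7: {S3}
No 2 sites suffice: every size-2 union leaves at least one demand point uncovered.
But {H2, H3, H6} covers everything, so the minimum is 3.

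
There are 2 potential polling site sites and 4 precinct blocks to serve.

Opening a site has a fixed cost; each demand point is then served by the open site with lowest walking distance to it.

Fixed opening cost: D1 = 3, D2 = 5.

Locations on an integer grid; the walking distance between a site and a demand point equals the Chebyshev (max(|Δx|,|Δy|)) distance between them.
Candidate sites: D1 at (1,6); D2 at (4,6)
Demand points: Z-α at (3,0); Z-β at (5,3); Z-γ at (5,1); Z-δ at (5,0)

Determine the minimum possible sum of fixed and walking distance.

24

Open {D1}: assign each demand point to its cheapest open site.
  Z-α→D1 6, Z-β→D1 4, Z-γ→D1 5, Z-δ→D1 6
  walking distance 21, fixed 3 → total 24.
Compare {D2}: walking distance 20 + fixed 5 = 25.
Compare {D1, D2}: walking distance 20 + fixed 8 = 28.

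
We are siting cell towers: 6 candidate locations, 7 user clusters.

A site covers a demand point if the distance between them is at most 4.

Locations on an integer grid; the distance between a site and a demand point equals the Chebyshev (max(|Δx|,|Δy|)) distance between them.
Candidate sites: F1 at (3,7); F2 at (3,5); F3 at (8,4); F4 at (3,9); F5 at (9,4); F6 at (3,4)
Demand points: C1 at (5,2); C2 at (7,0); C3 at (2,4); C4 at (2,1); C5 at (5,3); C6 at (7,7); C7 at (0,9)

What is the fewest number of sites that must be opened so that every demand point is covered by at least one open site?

2

Coverage sets (demand points within 4 of each site):
  F1: {C3, C5, C6, C7}
  F2: {C1, C3, C4, C5, C6, C7}
  F3: {C1, C2, C5, C6}
  F4: {C6, C7}
  F5: {C1, C2, C5, C6}
  F6: {C1, C2, C3, C4, C5, C6}
No single site covers all 7 demand points.
But {F1, F6} covers everything, so the minimum is 2.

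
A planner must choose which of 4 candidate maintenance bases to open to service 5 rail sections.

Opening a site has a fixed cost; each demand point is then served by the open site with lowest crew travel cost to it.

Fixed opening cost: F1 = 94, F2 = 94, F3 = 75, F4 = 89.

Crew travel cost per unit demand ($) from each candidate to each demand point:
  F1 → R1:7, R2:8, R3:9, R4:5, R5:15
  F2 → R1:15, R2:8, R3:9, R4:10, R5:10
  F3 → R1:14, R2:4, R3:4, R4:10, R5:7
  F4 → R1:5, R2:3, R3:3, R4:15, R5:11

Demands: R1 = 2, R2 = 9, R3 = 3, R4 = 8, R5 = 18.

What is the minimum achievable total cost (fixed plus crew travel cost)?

357

Open {F3}: assign each demand point to its cheapest open site.
  R1→F3 2×14=28, R2→F3 9×4=36, R3→F3 3×4=12, R4→F3 8×10=80, R5→F3 18×7=126
  crew travel cost 282, fixed 75 → total 357.
Compare {F1, F3}: crew travel cost 228 + fixed 169 = 397.
Compare {F3, F4}: crew travel cost 252 + fixed 164 = 416.
Compare {F2, F3}: crew travel cost 282 + fixed 169 = 451.
All other subsets cost ≥ 397. Minimum total cost: 357.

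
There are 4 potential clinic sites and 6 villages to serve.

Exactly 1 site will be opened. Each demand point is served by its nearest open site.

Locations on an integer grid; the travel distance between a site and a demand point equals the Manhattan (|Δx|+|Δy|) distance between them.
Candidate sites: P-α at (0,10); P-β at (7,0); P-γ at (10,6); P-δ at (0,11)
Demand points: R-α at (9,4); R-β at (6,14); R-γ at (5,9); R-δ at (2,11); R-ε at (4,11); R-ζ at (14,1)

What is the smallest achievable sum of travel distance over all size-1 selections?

56

Open {P-γ}.
  R-α→P-γ 3, R-β→P-γ 12, R-γ→P-γ 8, R-δ→P-γ 13, R-ε→P-γ 11, R-ζ→P-γ 9  ⇒ total 56.
Compare {P-α}: total 62.
Compare {P-δ}: total 62.
No size-1 selection does better; minimum is 56.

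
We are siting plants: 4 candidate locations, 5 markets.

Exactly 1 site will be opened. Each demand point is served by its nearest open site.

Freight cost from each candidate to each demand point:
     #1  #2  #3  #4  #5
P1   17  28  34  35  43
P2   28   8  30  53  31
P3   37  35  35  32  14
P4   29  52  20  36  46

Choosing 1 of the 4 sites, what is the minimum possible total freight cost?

Open {P2}.
  #1→P2 28, #2→P2 8, #3→P2 30, #4→P2 53, #5→P2 31  ⇒ total 150.
Compare {P3}: total 153.
Compare {P1}: total 157.
No size-1 selection does better; minimum is 150.

150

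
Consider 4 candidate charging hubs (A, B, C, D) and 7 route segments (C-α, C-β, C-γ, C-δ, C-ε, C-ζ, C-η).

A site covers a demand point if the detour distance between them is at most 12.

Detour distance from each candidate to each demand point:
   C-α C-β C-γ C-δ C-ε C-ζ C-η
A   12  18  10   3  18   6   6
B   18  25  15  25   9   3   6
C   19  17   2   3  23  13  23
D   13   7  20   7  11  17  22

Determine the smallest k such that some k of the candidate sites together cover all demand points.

Coverage sets (demand points within 12 of each site):
  A: {C-α, C-γ, C-δ, C-ζ, C-η}
  B: {C-ε, C-ζ, C-η}
  C: {C-γ, C-δ}
  D: {C-β, C-δ, C-ε}
No single site covers all 7 demand points.
But {A, D} covers everything, so the minimum is 2.

2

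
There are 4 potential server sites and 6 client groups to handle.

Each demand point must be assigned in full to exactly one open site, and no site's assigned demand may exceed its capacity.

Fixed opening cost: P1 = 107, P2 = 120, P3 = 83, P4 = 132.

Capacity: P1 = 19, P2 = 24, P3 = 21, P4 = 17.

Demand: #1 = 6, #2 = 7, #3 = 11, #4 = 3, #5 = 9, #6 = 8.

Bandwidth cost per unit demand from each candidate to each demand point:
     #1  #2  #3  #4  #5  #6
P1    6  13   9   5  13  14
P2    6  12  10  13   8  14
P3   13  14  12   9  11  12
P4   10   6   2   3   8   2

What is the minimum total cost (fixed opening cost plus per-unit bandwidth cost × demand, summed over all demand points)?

Open {P1, P2, P4}; cheapest assignment that respects the capacities:
  P1 (cap 19, load 14): #3, #4 — cost 11×9 + 3×5 = 114
  P2 (cap 24, load 15): #1, #5 — cost 6×6 + 9×8 = 108
  P4 (cap 17, load 15): #2, #6 — cost 7×6 + 8×2 = 58
  Shipping 280, fixed 359 → total 639.
  Any other capacity-feasible assignment to {P1, P2, P4} ships for at least 280.
Compare {P1, P3, P4}: its best feasible assignment gives total 641.
Compare {P2, P3, P4}: its best feasible assignment gives total 654.
Every other set of open sites that can feasibly serve all demand totals ≥ 641 even under its best assignment. Minimum: 639.

639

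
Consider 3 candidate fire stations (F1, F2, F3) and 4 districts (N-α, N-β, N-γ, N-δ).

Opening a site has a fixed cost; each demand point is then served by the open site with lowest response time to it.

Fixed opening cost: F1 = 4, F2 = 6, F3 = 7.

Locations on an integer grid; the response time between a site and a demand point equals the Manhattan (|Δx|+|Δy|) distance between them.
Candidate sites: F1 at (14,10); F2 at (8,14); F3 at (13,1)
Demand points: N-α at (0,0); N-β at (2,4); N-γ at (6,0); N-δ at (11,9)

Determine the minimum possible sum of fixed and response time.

51

Open {F1, F3}: assign each demand point to its cheapest open site.
  N-α→F3 14, N-β→F3 14, N-γ→F3 8, N-δ→F1 4
  response time 40, fixed 11 → total 51.
Compare {F3}: response time 46 + fixed 7 = 53.
Compare {F2, F3}: response time 44 + fixed 13 = 57.
Compare {F1, F2, F3}: response time 40 + fixed 17 = 57.
All other subsets cost ≥ 53. Minimum total cost: 51.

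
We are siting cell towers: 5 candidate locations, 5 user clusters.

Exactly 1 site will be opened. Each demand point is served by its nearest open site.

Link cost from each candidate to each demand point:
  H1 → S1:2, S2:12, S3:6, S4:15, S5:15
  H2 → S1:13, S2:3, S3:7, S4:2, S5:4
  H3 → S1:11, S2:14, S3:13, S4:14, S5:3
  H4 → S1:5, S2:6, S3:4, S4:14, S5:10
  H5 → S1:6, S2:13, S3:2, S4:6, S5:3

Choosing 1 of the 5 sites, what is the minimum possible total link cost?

29

Open {H2}.
  S1→H2 13, S2→H2 3, S3→H2 7, S4→H2 2, S5→H2 4  ⇒ total 29.
Compare {H5}: total 30.
Compare {H4}: total 39.
No size-1 selection does better; minimum is 29.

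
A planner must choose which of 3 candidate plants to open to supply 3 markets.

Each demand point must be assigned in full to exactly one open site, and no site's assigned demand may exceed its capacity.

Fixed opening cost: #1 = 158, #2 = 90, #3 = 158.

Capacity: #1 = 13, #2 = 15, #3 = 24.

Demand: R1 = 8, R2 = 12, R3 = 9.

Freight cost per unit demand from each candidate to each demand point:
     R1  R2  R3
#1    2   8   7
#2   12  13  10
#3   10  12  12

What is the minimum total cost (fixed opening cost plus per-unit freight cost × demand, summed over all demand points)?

562

Open {#2, #3}; cheapest assignment that respects the capacities:
  #2 (cap 15, load 9): R3 — cost 9×10 = 90
  #3 (cap 24, load 20): R1, R2 — cost 8×10 + 12×12 = 224
  Shipping 314, fixed 248 → total 562.
  Any other capacity-feasible assignment to {#2, #3} ships for at least 314.
Compare {#1, #3}: its best feasible assignment gives total 584.
Compare {#1, #2, #3}: its best feasible assignment gives total 656.
Every other set of open sites that can feasibly serve all demand totals ≥ 584 even under its best assignment. Minimum: 562.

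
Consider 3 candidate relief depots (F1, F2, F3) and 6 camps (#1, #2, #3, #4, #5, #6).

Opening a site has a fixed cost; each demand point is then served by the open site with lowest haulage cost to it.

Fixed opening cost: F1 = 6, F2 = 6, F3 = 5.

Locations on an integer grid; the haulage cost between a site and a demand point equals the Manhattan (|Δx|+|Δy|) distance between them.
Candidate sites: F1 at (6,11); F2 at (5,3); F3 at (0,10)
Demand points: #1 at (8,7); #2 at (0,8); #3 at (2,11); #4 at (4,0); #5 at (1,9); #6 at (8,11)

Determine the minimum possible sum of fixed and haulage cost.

36

Open {F1, F2, F3}: assign each demand point to its cheapest open site.
  #1→F1 6, #2→F3 2, #3→F3 3, #4→F2 4, #5→F3 2, #6→F1 2
  haulage cost 19, fixed 17 → total 36.
Compare {F2, F3}: haulage cost 27 + fixed 11 = 38.
Compare {F1, F3}: haulage cost 28 + fixed 11 = 39.
Compare {F1, F2}: haulage cost 32 + fixed 12 = 44.
All other subsets cost ≥ 38. Minimum total cost: 36.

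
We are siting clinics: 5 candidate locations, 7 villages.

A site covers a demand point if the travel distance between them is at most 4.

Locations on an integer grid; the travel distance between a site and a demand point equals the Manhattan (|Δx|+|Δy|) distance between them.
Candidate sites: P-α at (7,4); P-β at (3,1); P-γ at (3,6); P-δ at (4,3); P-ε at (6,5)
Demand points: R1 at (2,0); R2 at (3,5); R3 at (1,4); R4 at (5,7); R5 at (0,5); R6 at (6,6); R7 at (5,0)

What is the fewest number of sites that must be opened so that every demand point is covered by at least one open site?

Coverage sets (demand points within 4 of each site):
  P-α: {R6}
  P-β: {R1, R2, R7}
  P-γ: {R2, R3, R4, R5, R6}
  P-δ: {R2, R3, R7}
  P-ε: {R2, R4, R6}
No single site covers all 7 demand points.
But {P-β, P-γ} covers everything, so the minimum is 2.

2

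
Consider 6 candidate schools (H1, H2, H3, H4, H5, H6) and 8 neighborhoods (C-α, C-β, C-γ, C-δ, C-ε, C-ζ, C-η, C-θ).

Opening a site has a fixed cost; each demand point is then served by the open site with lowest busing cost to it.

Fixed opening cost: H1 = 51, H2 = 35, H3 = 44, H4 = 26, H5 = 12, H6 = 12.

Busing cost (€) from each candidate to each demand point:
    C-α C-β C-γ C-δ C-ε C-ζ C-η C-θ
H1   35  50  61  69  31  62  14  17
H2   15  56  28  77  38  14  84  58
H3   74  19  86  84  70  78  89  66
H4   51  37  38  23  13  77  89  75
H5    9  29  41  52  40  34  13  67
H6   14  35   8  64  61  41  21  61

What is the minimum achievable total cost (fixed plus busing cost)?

240

Open {H4, H5, H6}: assign each demand point to its cheapest open site.
  C-α→H5 9, C-β→H5 29, C-γ→H6 8, C-δ→H4 23, C-ε→H4 13, C-ζ→H5 34, C-η→H5 13, C-θ→H6 61
  busing cost 190, fixed 50 → total 240.
Compare {H1, H4, H5, H6}: busing cost 146 + fixed 101 = 247.
Compare {H2, H4, H5, H6}: busing cost 167 + fixed 85 = 252.
Compare {H4, H6}: busing cost 216 + fixed 38 = 254.
All other subsets cost ≥ 247. Minimum total cost: 240.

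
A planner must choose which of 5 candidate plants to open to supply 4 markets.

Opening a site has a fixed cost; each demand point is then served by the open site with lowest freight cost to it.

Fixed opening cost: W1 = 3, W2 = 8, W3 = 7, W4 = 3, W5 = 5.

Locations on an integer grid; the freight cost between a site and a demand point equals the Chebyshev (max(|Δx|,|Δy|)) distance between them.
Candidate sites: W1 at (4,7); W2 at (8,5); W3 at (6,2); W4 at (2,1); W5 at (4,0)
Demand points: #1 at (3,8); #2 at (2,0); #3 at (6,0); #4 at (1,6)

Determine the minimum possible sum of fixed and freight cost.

15

Open {W1, W4}: assign each demand point to its cheapest open site.
  #1→W1 1, #2→W4 1, #3→W4 4, #4→W1 3
  freight cost 9, fixed 6 → total 15.
Compare {W1, W5}: freight cost 8 + fixed 8 = 16.
Compare {W1, W4, W5}: freight cost 7 + fixed 11 = 18.
Compare {W4}: freight cost 17 + fixed 3 = 20.
All other subsets cost ≥ 16. Minimum total cost: 15.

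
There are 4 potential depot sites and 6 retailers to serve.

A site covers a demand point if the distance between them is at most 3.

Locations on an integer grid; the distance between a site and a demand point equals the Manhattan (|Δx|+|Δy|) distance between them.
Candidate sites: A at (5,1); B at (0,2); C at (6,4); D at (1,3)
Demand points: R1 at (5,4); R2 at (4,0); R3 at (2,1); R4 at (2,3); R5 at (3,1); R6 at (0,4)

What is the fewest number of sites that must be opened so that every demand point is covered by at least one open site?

Coverage sets (demand points within 3 of each site):
  A: {R1, R2, R3, R5}
  B: {R3, R4, R6}
  C: {R1}
  D: {R3, R4, R6}
No single site covers all 6 demand points.
But {A, B} covers everything, so the minimum is 2.

2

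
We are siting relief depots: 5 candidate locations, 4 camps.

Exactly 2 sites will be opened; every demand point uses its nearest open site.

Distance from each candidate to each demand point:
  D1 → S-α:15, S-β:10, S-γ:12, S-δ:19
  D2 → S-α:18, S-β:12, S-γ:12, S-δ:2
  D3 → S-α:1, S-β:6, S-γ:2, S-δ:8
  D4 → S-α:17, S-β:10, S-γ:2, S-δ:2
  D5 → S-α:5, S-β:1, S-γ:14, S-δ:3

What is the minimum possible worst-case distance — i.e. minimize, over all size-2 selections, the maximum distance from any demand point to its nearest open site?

Open {D3, D5}.
  Farthest demand point is S-δ at distance 3 (to D5); all others are ≤ 3.
With {D4, D5} the worst case is 5.
With {D2, D3} the worst case is 6.
No size-2 selection achieves below 3.

3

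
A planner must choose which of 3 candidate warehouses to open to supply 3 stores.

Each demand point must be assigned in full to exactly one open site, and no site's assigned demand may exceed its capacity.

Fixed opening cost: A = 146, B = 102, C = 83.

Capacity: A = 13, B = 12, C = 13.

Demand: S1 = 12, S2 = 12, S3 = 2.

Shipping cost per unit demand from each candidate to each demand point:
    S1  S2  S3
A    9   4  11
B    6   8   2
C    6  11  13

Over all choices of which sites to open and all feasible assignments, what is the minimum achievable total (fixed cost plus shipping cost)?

455

Open {A, B, C}; cheapest assignment that respects the capacities:
  A (cap 13, load 12): S2 — cost 12×4 = 48
  B (cap 12, load 2): S3 — cost 2×2 = 4
  C (cap 13, load 12): S1 — cost 12×6 = 72
  Shipping 124, fixed 331 → total 455.
  Any other capacity-feasible assignment to {A, B, C} ships for at least 124.
Total demand is 26; every other set of sites either has combined capacity below 26 or cannot fit the demands without splitting one across sites, so {A, B, C} is the only feasible choice of open sites. Minimum: 455.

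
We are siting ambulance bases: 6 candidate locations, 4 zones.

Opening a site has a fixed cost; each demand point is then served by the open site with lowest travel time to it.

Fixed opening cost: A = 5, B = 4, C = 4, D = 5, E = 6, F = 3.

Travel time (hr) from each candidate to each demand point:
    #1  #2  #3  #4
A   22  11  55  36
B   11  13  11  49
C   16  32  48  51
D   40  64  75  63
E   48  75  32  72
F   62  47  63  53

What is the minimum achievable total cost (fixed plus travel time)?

Open {A, B}: assign each demand point to its cheapest open site.
  #1→B 11, #2→A 11, #3→B 11, #4→A 36
  travel time 69, fixed 9 → total 78.
Compare {A, B, F}: travel time 69 + fixed 12 = 81.
Compare {A, B, C}: travel time 69 + fixed 13 = 82.
Compare {A, B, D}: travel time 69 + fixed 14 = 83.
All other subsets cost ≥ 81. Minimum total cost: 78.

78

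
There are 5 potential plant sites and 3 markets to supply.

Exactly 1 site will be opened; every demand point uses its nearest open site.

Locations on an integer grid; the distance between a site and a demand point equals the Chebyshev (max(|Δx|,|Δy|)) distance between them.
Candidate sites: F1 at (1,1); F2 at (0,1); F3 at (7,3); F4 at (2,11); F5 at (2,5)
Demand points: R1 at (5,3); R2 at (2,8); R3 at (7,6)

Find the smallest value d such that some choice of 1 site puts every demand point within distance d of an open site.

Open {F3}.
  Farthest demand point is R2 at distance 5 (to F3); all others are ≤ 5.
With {F5} the worst case is 5.
With {F1} the worst case is 7.
No size-1 selection achieves below 5.

5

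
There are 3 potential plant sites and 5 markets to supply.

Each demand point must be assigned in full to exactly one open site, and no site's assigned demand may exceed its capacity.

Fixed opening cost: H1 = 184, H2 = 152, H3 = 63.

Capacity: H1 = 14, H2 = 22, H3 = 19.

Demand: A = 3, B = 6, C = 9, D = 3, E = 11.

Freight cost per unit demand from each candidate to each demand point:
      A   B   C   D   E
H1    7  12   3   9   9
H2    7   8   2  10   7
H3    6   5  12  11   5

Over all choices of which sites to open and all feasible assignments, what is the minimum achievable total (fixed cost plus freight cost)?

369

Open {H2, H3}; cheapest assignment that respects the capacities:
  H2 (cap 22, load 15): A, C, D — cost 3×7 + 9×2 + 3×10 = 69
  H3 (cap 19, load 17): B, E — cost 6×5 + 11×5 = 85
  Shipping 154, fixed 215 → total 369.
  Any other capacity-feasible assignment to {H2, H3} ships for at least 154.
Compare {H1, H3}: its best feasible assignment gives total 529.
Compare {H1, H2}: its best feasible assignment gives total 536.
Every other set of open sites that can feasibly serve all demand totals ≥ 529 even under its best assignment. Minimum: 369.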